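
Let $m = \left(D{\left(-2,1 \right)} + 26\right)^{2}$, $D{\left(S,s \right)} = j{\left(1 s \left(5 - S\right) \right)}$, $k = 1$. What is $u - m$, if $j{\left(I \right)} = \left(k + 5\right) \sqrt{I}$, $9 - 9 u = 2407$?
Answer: $- \frac{10750}{9} - 312 \sqrt{7} \approx -2019.9$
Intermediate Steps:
$u = - \frac{2398}{9}$ ($u = 1 - \frac{2407}{9} = - \frac{2398}{9} \approx -266.44$)
$j{\left(I \right)} = 6 \sqrt{I}$ ($j{\left(I \right)} = \left(1 + 5\right) \sqrt{I} = 6 \sqrt{I}$)
$D{\left(S,s \right)} = 6 \sqrt{s \left(5 - S\right)}$ ($D{\left(S,s \right)} = 6 \sqrt{1 s \left(5 - S\right)} = 6 \sqrt{s \left(5 - S\right)}$)
$m = \left(26 + 6 \sqrt{7}\right)^{2}$ ($m = \left(6 \sqrt{1 \left(5 - -2\right)} + 26\right)^{2} = \left(6 \sqrt{1 \left(5 + 2\right)} + 26\right)^{2} = \left(6 \sqrt{1 \cdot 7} + 26\right)^{2} = \left(6 \sqrt{7} + 26\right)^{2} = \left(26 + 6 \sqrt{7}\right)^{2} \approx 1753.5$)
$u - m = - \frac{2398}{9} - \left(928 + 312 \sqrt{7}\right) = - \frac{10750}{9} - 312 \sqrt{7}$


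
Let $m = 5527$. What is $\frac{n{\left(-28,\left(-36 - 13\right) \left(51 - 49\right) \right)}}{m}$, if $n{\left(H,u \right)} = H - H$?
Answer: $0$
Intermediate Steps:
$n{\left(H,u \right)} = 0$
$\frac{n{\left(-28,\left(-36 - 13\right) \left(51 - 49\right) \right)}}{m} = \frac{0}{5527} = 0 \cdot \frac{1}{5527} = 0$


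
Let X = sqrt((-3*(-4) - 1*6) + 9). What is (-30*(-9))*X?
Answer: 270*sqrt(15) ≈ 1045.7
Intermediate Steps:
X = sqrt(15) (X = sqrt((12 - 6) + 9) = sqrt(6 + 9) = sqrt(15) ≈ 3.8730)
(-30*(-9))*X = (-30*(-9))*sqrt(15) = 270*sqrt(15)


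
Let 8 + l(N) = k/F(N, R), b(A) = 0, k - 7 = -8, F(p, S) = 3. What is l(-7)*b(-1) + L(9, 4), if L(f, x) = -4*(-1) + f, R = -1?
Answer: 13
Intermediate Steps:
k = -1 (k = 7 - 8 = -1)
L(f, x) = 4 + f
l(N) = -25/3 (l(N) = -8 - 1/3 = -25/3)
l(-7)*b(-1) + L(9, 4) = -25/3*0 + (4 + 9) = 0 + 13 = 13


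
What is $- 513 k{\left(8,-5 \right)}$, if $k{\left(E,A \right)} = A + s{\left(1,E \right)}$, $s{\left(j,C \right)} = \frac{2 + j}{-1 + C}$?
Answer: $\frac{16416}{7} \approx 2345.1$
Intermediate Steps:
$s{\left(j,C \right)} = \frac{2 + j}{-1 + C}$
$k{\left(E,A \right)} = A + \frac{3}{-1 + E}$ ($k{\left(E,A \right)} = A + \frac{2 + 1}{-1 + E} = A + \frac{1}{-1 + E} 3 = A + \frac{3}{-1 + E}$)
$- 513 k{\left(8,-5 \right)} = - 513 \frac{3 - 5 \left(-1 + 8\right)}{-1 + 8} = - 513 \frac{3 - 35}{7} = - 513 \cdot \frac{1}{7} \left(-32\right) = \left(-513\right) \left(- \frac{32}{7}\right) = \frac{16416}{7}$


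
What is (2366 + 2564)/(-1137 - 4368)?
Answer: -986/1101 ≈ -0.89555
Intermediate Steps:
(2366 + 2564)/(-1137 - 4368) = 4930/(-5505) = 4930*(-1/5505) = -986/1101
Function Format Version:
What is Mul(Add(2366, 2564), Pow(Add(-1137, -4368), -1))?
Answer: Rational(-986, 1101) ≈ -0.89555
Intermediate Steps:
Mul(Add(2366, 2564), Pow(Add(-1137, -4368), -1)) = Mul(4930, Pow(-5505, -1)) = Mul(4930, Rational(-1, 5505)) = Rational(-986, 1101)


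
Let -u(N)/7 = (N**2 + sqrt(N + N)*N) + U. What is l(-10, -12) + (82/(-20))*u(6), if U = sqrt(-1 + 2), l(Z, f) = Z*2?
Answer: 10419/10 + 1722*sqrt(3)/5 ≈ 1638.4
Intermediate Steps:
l(Z, f) = 2*Z
U = 1 (U = sqrt(1) = 1)
u(N) = -7 - 7*N**2 - 7*sqrt(2)*N**(3/2) (u(N) = -7*((N**2 + sqrt(N + N)*N) + 1) = -7*((N**2 + sqrt(2*N)*N) + 1) = -7*((N**2 + (sqrt(2)*sqrt(N))*N) + 1) = -7*((N**2 + sqrt(2)*N**(3/2)) + 1) = -7*(1 + N**2 + sqrt(2)*N**(3/2)) = -7 - 7*N**2 - 7*sqrt(2)*N**(3/2))
l(-10, -12) + (82/(-20))*u(6) = 2*(-10) + (82/(-20))*(-7 - 7*6**2 - 7*sqrt(2)*6**(3/2)) = -20 + (82*(-1/20))*(-7 - 7*36 - 7*sqrt(2)*6*sqrt(6)) = -20 - 41*(-7 - 252 - 84*sqrt(3))/10 = -20 - 41*(-259 - 84*sqrt(3))/10 = -20 + (10619/10 + 1722*sqrt(3)/5) = 10419/10 + 1722*sqrt(3)/5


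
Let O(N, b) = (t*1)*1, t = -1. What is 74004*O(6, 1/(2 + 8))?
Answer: -74004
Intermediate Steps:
O(N, b) = -1 (O(N, b) = -1*1*1 = -1*1 = -1)
74004*O(6, 1/(2 + 8)) = 74004*(-1) = -74004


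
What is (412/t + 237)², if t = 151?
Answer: 1310367601/22801 ≈ 57470.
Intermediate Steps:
(412/t + 237)² = (412/151 + 237)² = (36199/151)² = 1310367601/22801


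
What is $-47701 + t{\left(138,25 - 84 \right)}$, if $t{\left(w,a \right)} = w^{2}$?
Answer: $-28657$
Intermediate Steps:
$-47701 + t{\left(138,25 - 84 \right)} = -47701 + 138^{2} = -47701 + 19044 = -28657$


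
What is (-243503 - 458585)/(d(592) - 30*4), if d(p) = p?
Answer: -87761/59 ≈ -1487.5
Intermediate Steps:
(-243503 - 458585)/(d(592) - 30*4) = (-243503 - 458585)/(592 - 30*4) = -702088/(592 - 120) = -702088/472 = -702088*1/472 = -87761/59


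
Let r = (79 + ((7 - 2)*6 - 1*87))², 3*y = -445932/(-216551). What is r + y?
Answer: 104959328/216551 ≈ 484.69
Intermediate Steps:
y = 148644/216551 (y = (-445932/(-216551))/3 = (-445932*(-1/216551))/3 = (⅓)*(445932/216551) = 148644/216551 ≈ 0.68642)
r = 484 (r = (79 + (5*6 - 87))² = (79 + (30 - 87))² = (79 - 57)² = 22² = 484)
r + y = 484 + 148644/216551 = 104959328/216551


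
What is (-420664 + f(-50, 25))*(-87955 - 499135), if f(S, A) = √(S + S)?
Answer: 246967627760 - 5870900*I ≈ 2.4697e+11 - 5.8709e+6*I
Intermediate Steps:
f(S, A) = √2*√S (f(S, A) = √(2*S) = √2*√S)
(-420664 + f(-50, 25))*(-87955 - 499135) = (-420664 + √2*√(-50))*(-87955 - 499135) = (-420664 + √2*(5*I*√2))*(-587090) = (-420664 + 10*I)*(-587090) = 246967627760 - 5870900*I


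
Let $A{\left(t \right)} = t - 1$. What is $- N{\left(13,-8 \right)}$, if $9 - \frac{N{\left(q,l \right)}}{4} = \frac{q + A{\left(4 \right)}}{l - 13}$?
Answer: $- \frac{820}{21} \approx -39.048$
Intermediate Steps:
$A{\left(t \right)} = -1 + t$
$N{\left(q,l \right)} = 36 - \frac{4 \left(3 + q\right)}{-13 + l}$ ($N{\left(q,l \right)} = 36 - 4 \frac{q + \left(-1 + 4\right)}{l - 13} = 36 - 4 \frac{q + 3}{-13 + l} = 36 - 4 \frac{3 + q}{-13 + l} = 36 - \frac{4 \left(3 + q\right)}{-13 + l}$)
$- N{\left(13,-8 \right)} = - \frac{4 \left(-120 - 13 + 9 \left(-8\right)\right)}{-13 - 8} = - \frac{4 \left(-120 - 13 - 72\right)}{-21} = - \frac{4 \left(-1\right) \left(-205\right)}{21} = \left(-1\right) \frac{820}{21} = - \frac{820}{21}$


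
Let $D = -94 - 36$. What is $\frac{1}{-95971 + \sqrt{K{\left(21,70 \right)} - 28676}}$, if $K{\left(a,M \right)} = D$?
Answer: $- \frac{95971}{9210461647} - \frac{i \sqrt{28806}}{9210461647} \approx -1.042 \cdot 10^{-5} - 1.8427 \cdot 10^{-8} i$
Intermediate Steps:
$D = -130$
$K{\left(a,M \right)} = -130$
$\frac{1}{-95971 + \sqrt{K{\left(21,70 \right)} - 28676}} = \frac{1}{-95971 + \sqrt{-130 - 28676}} = \frac{1}{-95971 + \sqrt{-28806}} = \frac{1}{-95971 + i \sqrt{28806}}$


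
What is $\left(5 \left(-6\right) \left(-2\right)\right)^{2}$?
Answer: $3600$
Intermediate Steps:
$\left(5 \left(-6\right) \left(-2\right)\right)^{2} = \left(\left(-30\right) \left(-2\right)\right)^{2} = 60^{2} = 3600$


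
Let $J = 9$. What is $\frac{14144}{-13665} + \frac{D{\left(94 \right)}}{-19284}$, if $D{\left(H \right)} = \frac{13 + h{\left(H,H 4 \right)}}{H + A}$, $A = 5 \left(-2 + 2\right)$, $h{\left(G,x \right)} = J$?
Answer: $- \frac{4273178809}{4128415140} \approx -1.0351$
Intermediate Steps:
$h{\left(G,x \right)} = 9$
$A = 0$ ($A = 5 \cdot 0 = 0$)
$D{\left(H \right)} = \frac{22}{H}$ ($D{\left(H \right)} = \frac{13 + 9}{H + 0} = \frac{22}{H}$)
$\frac{14144}{-13665} + \frac{D{\left(94 \right)}}{-19284} = \frac{14144}{-13665} + \frac{22 \cdot \frac{1}{94}}{-19284} = 14144 \left(- \frac{1}{13665}\right) + 22 \cdot \frac{1}{94} \left(- \frac{1}{19284}\right) = - \frac{14144}{13665} + \frac{11}{47} \left(- \frac{1}{19284}\right) = - \frac{14144}{13665} - \frac{11}{906348} = - \frac{4273178809}{4128415140}$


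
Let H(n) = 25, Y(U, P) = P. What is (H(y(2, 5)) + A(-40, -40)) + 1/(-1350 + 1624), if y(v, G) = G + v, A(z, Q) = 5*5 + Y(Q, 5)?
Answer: 15071/274 ≈ 55.004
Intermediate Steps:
A(z, Q) = 30 (A(z, Q) = 5*5 + 5 = 25 + 5 = 30)
(H(y(2, 5)) + A(-40, -40)) + 1/(-1350 + 1624) = (25 + 30) + 1/(-1350 + 1624) = 55 + 1/274 = 15071/274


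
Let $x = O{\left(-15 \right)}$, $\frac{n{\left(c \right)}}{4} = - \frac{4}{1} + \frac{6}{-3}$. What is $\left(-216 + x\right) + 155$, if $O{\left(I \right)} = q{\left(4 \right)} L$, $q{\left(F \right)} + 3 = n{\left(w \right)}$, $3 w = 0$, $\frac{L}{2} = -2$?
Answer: $47$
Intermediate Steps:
$L = -4$ ($L = 2 \left(-2\right) = -4$)
$w = 0$ ($w = \frac{1}{3} \cdot 0 = 0$)
$n{\left(c \right)} = -24$ ($n{\left(c \right)} = 4 \left(- \frac{4}{1} + \frac{6}{-3}\right) = 4 \left(\left(-4\right) 1 + 6 \left(- \frac{1}{3}\right)\right) = 4 \left(-4 - 2\right) = 4 \left(-6\right) = -24$)
$q{\left(F \right)} = -27$ ($q{\left(F \right)} = -3 - 24 = -27$)
$O{\left(I \right)} = 108$ ($O{\left(I \right)} = \left(-27\right) \left(-4\right) = 108$)
$x = 108$
$\left(-216 + x\right) + 155 = \left(-216 + 108\right) + 155 = -108 + 155 = 47$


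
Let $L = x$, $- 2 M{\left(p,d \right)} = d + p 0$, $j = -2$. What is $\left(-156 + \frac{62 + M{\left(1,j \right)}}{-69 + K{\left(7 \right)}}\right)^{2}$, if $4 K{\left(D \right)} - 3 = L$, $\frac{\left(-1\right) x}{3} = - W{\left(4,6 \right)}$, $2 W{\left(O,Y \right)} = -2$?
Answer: $\frac{13024881}{529} \approx 24622.0$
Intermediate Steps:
$M{\left(p,d \right)} = - \frac{d}{2}$ ($M{\left(p,d \right)} = - \frac{d + p 0}{2} = - \frac{d + 0}{2} = - \frac{d}{2}$)
$W{\left(O,Y \right)} = -1$ ($W{\left(O,Y \right)} = \frac{1}{2} \left(-2\right) = -1$)
$x = -3$ ($x = - 3 \left(\left(-1\right) \left(-1\right)\right) = \left(-3\right) 1 = -3$)
$L = -3$
$K{\left(D \right)} = 0$ ($K{\left(D \right)} = \frac{3}{4} + \frac{1}{4} \left(-3\right) = \frac{3}{4} - \frac{3}{4} = 0$)
$\left(-156 + \frac{62 + M{\left(1,j \right)}}{-69 + K{\left(7 \right)}}\right)^{2} = \left(-156 + \frac{62 - -1}{-69 + 0}\right)^{2} = \left(-156 + \frac{62 + 1}{-69}\right)^{2} = \left(-156 + 63 \left(- \frac{1}{69}\right)\right)^{2} = \left(-156 - \frac{21}{23}\right)^{2} = \left(- \frac{3609}{23}\right)^{2} = \frac{13024881}{529}$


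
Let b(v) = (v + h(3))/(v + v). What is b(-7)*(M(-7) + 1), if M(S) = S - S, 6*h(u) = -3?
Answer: 15/28 ≈ 0.53571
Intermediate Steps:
h(u) = -½ (h(u) = (⅙)*(-3) = -½)
b(v) = (-½ + v)/(2*v) (b(v) = (v - ½)/(v + v) = (-½ + v)/((2*v)) = (-½ + v)*(1/(2*v)) = (-½ + v)/(2*v))
M(S) = 0
b(-7)*(M(-7) + 1) = ((¼)*(-1 + 2*(-7))/(-7))*(0 + 1) = ((¼)*(-⅐)*(-1 - 14))*1 = ((¼)*(-⅐)*(-15))*1 = (15/28)*1 = 15/28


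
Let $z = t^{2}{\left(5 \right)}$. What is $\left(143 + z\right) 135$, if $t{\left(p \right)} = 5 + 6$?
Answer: $35640$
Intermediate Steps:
$t{\left(p \right)} = 11$
$z = 121$ ($z = 11^{2} = 121$)
$\left(143 + z\right) 135 = \left(143 + 121\right) 135 = 264 \cdot 135 = 35640$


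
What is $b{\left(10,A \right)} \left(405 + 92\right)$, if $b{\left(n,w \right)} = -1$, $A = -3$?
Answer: $-497$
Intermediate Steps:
$b{\left(10,A \right)} \left(405 + 92\right) = - (405 + 92) = \left(-1\right) 497 = -497$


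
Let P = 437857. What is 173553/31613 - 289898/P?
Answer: 9546692921/1977424763 ≈ 4.8278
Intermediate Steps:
173553/31613 - 289898/P = 173553/31613 - 289898/437857 = 173553*(1/31613) - 289898*1/437857 = 173553/31613 - 41414/62551 = 9546692921/1977424763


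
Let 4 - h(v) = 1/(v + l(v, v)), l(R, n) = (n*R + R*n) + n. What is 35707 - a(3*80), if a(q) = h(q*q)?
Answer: 236912083545601/6635635200 ≈ 35703.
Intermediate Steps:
l(R, n) = n + 2*R*n (l(R, n) = (R*n + R*n) + n = 2*R*n + n = n + 2*R*n)
h(v) = 4 - 1/(v + v*(1 + 2*v))
a(q) = (-1 + 8*q² + 8*q⁴)/(2*q²*(1 + q²)) (a(q) = (-1 + 8*(q*q) + 8*(q*q)²)/(2*((q*q))*(1 + q*q)) = (-1 + 8*q² + 8*(q²)²)/(2*(q²)*(1 + q²)) = (-1 + 8*q² + 8*q⁴)/(2*q²*(1 + q²)))
35707 - a(3*80) = 35707 - (-1 + 8*(3*80)² + 8*(3*80)⁴)/(2*(3*80)²*(1 + (3*80)²)) = 35707 - (-1 + 8*240² + 8*240⁴)/(2*240²*(1 + 240²)) = 35707 - (-1 + 8*57600 + 8*3317760000)/(2*57600*(1 + 57600)) = 35707 - (-1 + 460800 + 26542080000)/(2*57600*57601) = 35707 - 26542540799/(2*57600*57601) = 35707 - 1*26542540799/6635635200 = 35707 - 26542540799/6635635200 = 236912083545601/6635635200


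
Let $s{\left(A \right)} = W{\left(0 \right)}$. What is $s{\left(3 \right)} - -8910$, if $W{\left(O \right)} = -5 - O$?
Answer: $8905$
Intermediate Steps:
$s{\left(A \right)} = -5$ ($s{\left(A \right)} = -5 - 0 = -5 + 0 = -5$)
$s{\left(3 \right)} - -8910 = -5 - -8910 = -5 + 8910 = 8905$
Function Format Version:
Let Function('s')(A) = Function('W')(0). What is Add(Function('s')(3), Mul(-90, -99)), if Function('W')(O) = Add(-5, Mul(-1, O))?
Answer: 8905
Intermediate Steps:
Function('s')(A) = -5 (Function('s')(A) = Add(-5, Mul(-1, 0)) = Add(-5, 0) = -5)
Add(Function('s')(3), Mul(-90, -99)) = Add(-5, Mul(-90, -99)) = Add(-5, 8910) = 8905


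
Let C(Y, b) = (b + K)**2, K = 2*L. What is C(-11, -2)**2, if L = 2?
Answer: 16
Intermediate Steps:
K = 4 (K = 2*2 = 4)
C(Y, b) = (4 + b)**2 (C(Y, b) = (b + 4)**2 = (4 + b)**2)
C(-11, -2)**2 = ((4 - 2)**2)**2 = (2**2)**2 = 4**2 = 16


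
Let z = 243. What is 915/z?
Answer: 305/81 ≈ 3.7654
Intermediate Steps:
915/z = 915/243 = 915*(1/243) = 305/81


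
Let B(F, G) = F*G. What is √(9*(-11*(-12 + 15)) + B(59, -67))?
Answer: 5*I*√170 ≈ 65.192*I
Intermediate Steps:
√(9*(-11*(-12 + 15)) + B(59, -67)) = √(9*(-11*(-12 + 15)) + 59*(-67)) = √(9*(-11*3) - 3953) = √(9*(-33) - 3953) = √(-297 - 3953) = √(-4250) = 5*I*√170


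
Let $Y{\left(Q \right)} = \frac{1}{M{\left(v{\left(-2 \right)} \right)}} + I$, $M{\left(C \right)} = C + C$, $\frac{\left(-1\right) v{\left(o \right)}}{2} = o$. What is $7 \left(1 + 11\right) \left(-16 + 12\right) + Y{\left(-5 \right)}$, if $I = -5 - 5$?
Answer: $- \frac{2767}{8} \approx -345.88$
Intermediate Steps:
$v{\left(o \right)} = - 2 o$
$M{\left(C \right)} = 2 C$
$I = -10$
$Y{\left(Q \right)} = - \frac{79}{8}$ ($Y{\left(Q \right)} = \frac{1}{2 \left(\left(-2\right) \left(-2\right)\right)} - 10 = \frac{1}{2 \cdot 4} - 10 = \frac{1}{8} - 10 = - \frac{79}{8}$)
$7 \left(1 + 11\right) \left(-16 + 12\right) + Y{\left(-5 \right)} = 7 \left(1 + 11\right) \left(-16 + 12\right) - \frac{79}{8} = 7 \cdot 12 \left(-4\right) - \frac{79}{8} = 7 \left(-48\right) - \frac{79}{8} = -336 - \frac{79}{8} = - \frac{2767}{8}$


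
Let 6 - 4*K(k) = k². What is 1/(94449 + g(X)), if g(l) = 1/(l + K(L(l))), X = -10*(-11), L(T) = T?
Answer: 5827/550354321 ≈ 1.0588e-5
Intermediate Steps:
K(k) = 3/2 - k²/4
X = 110
g(l) = 1/(3/2 + l - l²/4) (g(l) = 1/(l + (3/2 - l²/4)) = 1/(3/2 + l - l²/4))
1/(94449 + g(X)) = 1/(94449 + 4/(6 - 1*110² + 4*110)) = 1/(94449 + 4/(6 - 1*12100 + 440)) = 1/(94449 + 4/(6 - 12100 + 440)) = 1/(94449 + 4/(-11654)) = 1/(94449 + 4*(-1/11654)) = 1/(94449 - 2/5827) = 1/(550354321/5827) = 5827/550354321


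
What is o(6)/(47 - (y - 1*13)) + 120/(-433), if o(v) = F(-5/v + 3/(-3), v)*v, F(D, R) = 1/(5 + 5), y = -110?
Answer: -100701/368050 ≈ -0.27361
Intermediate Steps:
F(D, R) = 1/10
o(v) = v/10
o(6)/(47 - (y - 1*13)) + 120/(-433) = ((1/10)*6)/(47 - (-110 - 1*13)) + 120/(-433) = 3/(5*(47 - (-110 - 13))) + 120*(-1/433) = 3/(5*(47 - 1*(-123))) - 120/433 = 3/(5*(47 + 123)) - 120/433 = (3/5)/170 - 120/433 = (3/5)*(1/170) - 120/433 = 3/850 - 120/433 = -100701/368050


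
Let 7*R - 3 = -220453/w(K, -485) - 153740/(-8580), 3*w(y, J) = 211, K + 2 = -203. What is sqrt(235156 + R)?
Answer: sqrt(94234389083717883)/633633 ≈ 484.47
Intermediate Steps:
K = -205 (K = -2 - 203 = -205)
w(y, J) = 211/3 (w(y, J) = (1/3)*211 = 211/3)
R = -281829497/633633 (R = 3/7 + (-220453/211/3 - 153740/(-8580))/7 = 3/7 + (-220453*3/211 - 153740*(-1/8580))/7 = 3/7 + (-661359/211 + 7687/429)/7 = 3/7 + (1/7)*(-282101054/90519) = 3/7 - 282101054/633633 = -281829497/633633 ≈ -444.78)
sqrt(235156 + R) = sqrt(235156 - 281829497/633633) = sqrt(148720772251/633633) = sqrt(94234389083717883)/633633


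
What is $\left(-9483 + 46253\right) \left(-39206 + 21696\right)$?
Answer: $-643842700$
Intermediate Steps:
$\left(-9483 + 46253\right) \left(-39206 + 21696\right) = 36770 \left(-17510\right) = -643842700$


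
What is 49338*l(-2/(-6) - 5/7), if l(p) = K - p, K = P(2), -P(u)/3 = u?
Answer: -1940628/7 ≈ -2.7723e+5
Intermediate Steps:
P(u) = -3*u
K = -6 (K = -3*2 = -6)
l(p) = -6 - p
49338*l(-2/(-6) - 5/7) = 49338*(-6 - (-2/(-6) - 5/7)) = 49338*(-6 - (-2*(-⅙) - 5*⅐)) = 49338*(-6 - (⅓ - 5/7)) = 49338*(-6 - 1*(-8/21)) = 49338*(-6 + 8/21) = 49338*(-118/21) = -1940628/7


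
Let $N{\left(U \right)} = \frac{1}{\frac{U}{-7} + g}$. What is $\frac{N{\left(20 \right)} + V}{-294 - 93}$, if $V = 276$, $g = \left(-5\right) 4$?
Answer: $- \frac{44153}{61920} \approx -0.71307$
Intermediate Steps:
$g = -20$
$N{\left(U \right)} = \frac{1}{-20 - \frac{U}{7}}$ ($N{\left(U \right)} = \frac{1}{\frac{U}{-7} - 20} = \frac{1}{U \left(- \frac{1}{7}\right) - 20} = \frac{1}{- \frac{U}{7} - 20} = \frac{1}{-20 - \frac{U}{7}}$)
$\frac{N{\left(20 \right)} + V}{-294 - 93} = \frac{- \frac{7}{140 + 20} + 276}{-294 - 93} = \frac{- \frac{7}{160} + 276}{-387} = \left(\left(-7\right) \frac{1}{160} + 276\right) \left(- \frac{1}{387}\right) = \left(- \frac{7}{160} + 276\right) \left(- \frac{1}{387}\right) = \frac{44153}{160} \left(- \frac{1}{387}\right) = - \frac{44153}{61920}$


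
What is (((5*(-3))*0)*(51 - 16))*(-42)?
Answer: 0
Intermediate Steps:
(((5*(-3))*0)*(51 - 16))*(-42) = (-15*0*35)*(-42) = (0*35)*(-42) = 0*(-42) = 0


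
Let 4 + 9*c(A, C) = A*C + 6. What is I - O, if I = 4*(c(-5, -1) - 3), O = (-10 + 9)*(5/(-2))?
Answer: -205/18 ≈ -11.389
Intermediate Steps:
c(A, C) = 2/9 + A*C/9 (c(A, C) = -4/9 + (A*C + 6)/9 = -4/9 + (6 + A*C)/9 = -4/9 + (2/3 + A*C/9) = 2/9 + A*C/9)
O = 5/2 (O = -5*(-1)/2 = -1*(-5/2) = 5/2 ≈ 2.5000)
I = -80/9 (I = 4*((2/9 + (1/9)*(-5)*(-1)) - 3) = 4*((2/9 + 5/9) - 3) = 4*(7/9 - 3) = 4*(-20/9) = -80/9 ≈ -8.8889)
I - O = -80/9 - 1*5/2 = -80/9 - 5/2 = -205/18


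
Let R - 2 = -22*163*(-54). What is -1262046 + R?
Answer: -1068400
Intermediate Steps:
R = 193646 (R = 2 - 22*163*(-54) = 2 - 3586*(-54) = 2 + 193644 = 193646)
-1262046 + R = -1262046 + 193646 = -1068400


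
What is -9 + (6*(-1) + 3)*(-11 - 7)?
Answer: 45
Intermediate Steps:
-9 + (6*(-1) + 3)*(-11 - 7) = -9 + (-6 + 3)*(-18) = -9 - 3*(-18) = -9 + 54 = 45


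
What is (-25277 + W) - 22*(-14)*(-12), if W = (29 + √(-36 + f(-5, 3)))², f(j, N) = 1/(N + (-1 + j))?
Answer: -84505/3 + 58*I*√327/3 ≈ -28168.0 + 349.61*I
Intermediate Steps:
f(j, N) = 1/(-1 + N + j)
W = (29 + I*√327/3)² (W = (29 + √(-36 + 1/(-1 + 3 - 5)))² = (29 + √(-36 + 1/(-3)))² = (29 + √(-36 - ⅓))² = (29 + √(-109/3))² = (29 + I*√327/3)² ≈ 804.67 + 349.61*I)
(-25277 + W) - 22*(-14)*(-12) = (-25277 + (87 + I*√327)²/9) - 22*(-14)*(-12) = (-25277 + (87 + I*√327)²/9) + 308*(-12) = (-25277 + (87 + I*√327)²/9) - 3696 = -28973 + (87 + I*√327)²/9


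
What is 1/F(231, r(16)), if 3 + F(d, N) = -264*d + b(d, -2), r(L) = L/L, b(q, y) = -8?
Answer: -1/60995 ≈ -1.6395e-5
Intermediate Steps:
r(L) = 1
F(d, N) = -11 - 264*d (F(d, N) = -3 + (-264*d - 8) = -3 + (-8 - 264*d) = -11 - 264*d)
1/F(231, r(16)) = 1/(-11 - 264*231) = 1/(-11 - 60984) = 1/(-60995) = -1/60995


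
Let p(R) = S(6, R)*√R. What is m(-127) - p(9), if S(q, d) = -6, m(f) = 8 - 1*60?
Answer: -34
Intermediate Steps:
m(f) = -52 (m(f) = 8 - 60 = -52)
p(R) = -6*√R
m(-127) - p(9) = -52 - (-6)*√9 = -52 - (-6)*3 = -52 - 1*(-18) = -52 + 18 = -34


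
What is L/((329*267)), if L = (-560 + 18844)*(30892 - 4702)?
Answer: 22802760/4183 ≈ 5451.3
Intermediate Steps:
L = 478857960 (L = 18284*26190 = 478857960)
L/((329*267)) = 478857960/((329*267)) = 478857960/87843 = 478857960*(1/87843) = 22802760/4183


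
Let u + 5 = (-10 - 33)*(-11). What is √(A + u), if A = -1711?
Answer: I*√1243 ≈ 35.256*I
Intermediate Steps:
u = 468 (u = -5 + (-10 - 33)*(-11) = -5 - 43*(-11) = -5 + 473 = 468)
√(A + u) = √(-1711 + 468) = √(-1243) = I*√1243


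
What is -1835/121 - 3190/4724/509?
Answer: -2206336425/145473218 ≈ -15.167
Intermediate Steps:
-1835/121 - 3190/4724/509 = -1835*1/121 - 3190*1/4724*(1/509) = -1835/121 - 1595/2362*1/509 = -1835/121 - 1595/1202258 = -2206336425/145473218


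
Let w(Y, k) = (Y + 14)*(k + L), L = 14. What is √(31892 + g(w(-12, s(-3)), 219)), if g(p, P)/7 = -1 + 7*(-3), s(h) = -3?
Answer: √31738 ≈ 178.15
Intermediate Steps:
w(Y, k) = (14 + Y)*(14 + k) (w(Y, k) = (Y + 14)*(k + 14) = (14 + Y)*(14 + k))
g(p, P) = -154 (g(p, P) = 7*(-1 + 7*(-3)) = 7*(-1 - 21) = 7*(-22) = -154)
√(31892 + g(w(-12, s(-3)), 219)) = √(31892 - 154) = √31738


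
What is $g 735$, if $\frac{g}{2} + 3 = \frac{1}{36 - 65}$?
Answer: $- \frac{129360}{29} \approx -4460.7$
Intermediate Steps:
$g = - \frac{176}{29}$ ($g = -6 + \frac{2}{36 - 65} = -6 + \frac{2}{-29} = -6 + 2 \left(- \frac{1}{29}\right) = -6 - \frac{2}{29} = - \frac{176}{29} \approx -6.069$)
$g 735 = \left(- \frac{176}{29}\right) 735 = - \frac{129360}{29}$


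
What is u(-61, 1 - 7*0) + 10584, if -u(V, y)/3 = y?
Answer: 10581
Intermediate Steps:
u(V, y) = -3*y
u(-61, 1 - 7*0) + 10584 = -3*(1 - 7*0) + 10584 = -3*(1 + 0) + 10584 = -3*1 + 10584 = -3 + 10584 = 10581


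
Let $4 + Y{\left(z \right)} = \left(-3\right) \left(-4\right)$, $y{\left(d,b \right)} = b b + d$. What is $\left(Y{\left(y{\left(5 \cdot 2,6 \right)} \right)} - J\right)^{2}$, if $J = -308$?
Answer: $99856$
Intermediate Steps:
$y{\left(d,b \right)} = d + b^{2}$ ($y{\left(d,b \right)} = b^{2} + d = d + b^{2}$)
$Y{\left(z \right)} = 8$ ($Y{\left(z \right)} = -4 - -12 = -4 + 12 = 8$)
$\left(Y{\left(y{\left(5 \cdot 2,6 \right)} \right)} - J\right)^{2} = \left(8 - -308\right)^{2} = \left(8 + 308\right)^{2} = 316^{2} = 99856$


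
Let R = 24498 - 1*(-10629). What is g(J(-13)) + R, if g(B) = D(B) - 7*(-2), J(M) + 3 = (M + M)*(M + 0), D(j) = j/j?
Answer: 35142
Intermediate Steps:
D(j) = 1
J(M) = -3 + 2*M² (J(M) = -3 + (M + M)*(M + 0) = -3 + (2*M)*M = -3 + 2*M²)
g(B) = 15 (g(B) = 1 - 7*(-2) = 1 + 14 = 15)
R = 35127 (R = 24498 + 10629 = 35127)
g(J(-13)) + R = 15 + 35127 = 35142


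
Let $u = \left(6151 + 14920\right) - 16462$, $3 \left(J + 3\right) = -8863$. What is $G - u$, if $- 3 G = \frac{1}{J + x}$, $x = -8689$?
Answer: $- \frac{161033850}{34939} \approx -4609.0$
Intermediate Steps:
$J = - \frac{8872}{3}$ ($J = -3 + \frac{1}{3} \left(-8863\right) = -3 - \frac{8863}{3} = - \frac{8872}{3} \approx -2957.3$)
$G = \frac{1}{34939}$ ($G = - \frac{1}{3 \left(- \frac{8872}{3} - 8689\right)} = - \frac{1}{3 \left(- \frac{34939}{3}\right)} = \left(- \frac{1}{3}\right) \left(- \frac{3}{34939}\right) = \frac{1}{34939} \approx 2.8621 \cdot 10^{-5}$)
$u = 4609$ ($u = 21071 - 16462 = 4609$)
$G - u = \frac{1}{34939} - 4609 = - \frac{161033850}{34939}$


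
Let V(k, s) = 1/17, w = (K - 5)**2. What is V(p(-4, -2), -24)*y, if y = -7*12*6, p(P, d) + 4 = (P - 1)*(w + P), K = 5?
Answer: -504/17 ≈ -29.647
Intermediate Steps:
w = 0 (w = (5 - 5)**2 = 0**2 = 0)
p(P, d) = -4 + P*(-1 + P) (p(P, d) = -4 + (P - 1)*(0 + P) = -4 + (-1 + P)*P = -4 + P*(-1 + P))
V(k, s) = 1/17
y = -504 (y = -84*6 = -504)
V(p(-4, -2), -24)*y = (1/17)*(-504) = -504/17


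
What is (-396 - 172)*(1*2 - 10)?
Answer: 4544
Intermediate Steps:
(-396 - 172)*(1*2 - 10) = -568*(2 - 10) = -568*(-8) = 4544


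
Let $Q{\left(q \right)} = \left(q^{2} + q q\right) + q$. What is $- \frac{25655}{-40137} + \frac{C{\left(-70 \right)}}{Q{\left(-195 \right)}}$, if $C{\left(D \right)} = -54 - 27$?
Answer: $\frac{647602976}{1014864045} \approx 0.63812$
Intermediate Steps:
$C{\left(D \right)} = -81$ ($C{\left(D \right)} = -54 - 27 = -81$)
$Q{\left(q \right)} = q + 2 q^{2}$ ($Q{\left(q \right)} = \left(q^{2} + q^{2}\right) + q = 2 q^{2} + q = q + 2 q^{2}$)
$- \frac{25655}{-40137} + \frac{C{\left(-70 \right)}}{Q{\left(-195 \right)}} = - \frac{25655}{-40137} - \frac{81}{\left(-195\right) \left(1 + 2 \left(-195\right)\right)} = \left(-25655\right) \left(- \frac{1}{40137}\right) - \frac{81}{\left(-195\right) \left(1 - 390\right)} = \frac{25655}{40137} - \frac{81}{\left(-195\right) \left(-389\right)} = \frac{25655}{40137} - \frac{81}{75855} = \frac{25655}{40137} - \frac{27}{25285} = \frac{647602976}{1014864045}$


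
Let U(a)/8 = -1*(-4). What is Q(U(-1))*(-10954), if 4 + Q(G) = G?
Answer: -306712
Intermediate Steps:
U(a) = 32 (U(a) = 8*(-1*(-4)) = 8*4 = 32)
Q(G) = -4 + G
Q(U(-1))*(-10954) = (-4 + 32)*(-10954) = 28*(-10954) = -306712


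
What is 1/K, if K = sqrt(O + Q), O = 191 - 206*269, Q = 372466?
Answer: sqrt(317243)/317243 ≈ 0.0017754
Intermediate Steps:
O = -55223 (O = 191 - 55414 = -55223)
K = sqrt(317243) (K = sqrt(-55223 + 372466) = sqrt(317243) ≈ 563.24)
1/K = 1/(sqrt(317243)) = sqrt(317243)/317243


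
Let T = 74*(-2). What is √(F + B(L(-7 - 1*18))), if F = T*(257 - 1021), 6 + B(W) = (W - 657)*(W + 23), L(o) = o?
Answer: √114430 ≈ 338.27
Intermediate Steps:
T = -148
B(W) = -6 + (-657 + W)*(23 + W) (B(W) = -6 + (W - 657)*(W + 23) = -6 + (-657 + W)*(23 + W))
F = 113072 (F = -148*(257 - 1021) = -148*(-764) = 113072)
√(F + B(L(-7 - 1*18))) = √(113072 + (-15117 + (-7 - 1*18)² - 634*(-7 - 1*18))) = √(113072 + (-15117 + (-7 - 18)² - 634*(-7 - 18))) = √(113072 + (-15117 + (-25)² - 634*(-25))) = √(113072 + (-15117 + 625 + 15850)) = √(113072 + 1358) = √114430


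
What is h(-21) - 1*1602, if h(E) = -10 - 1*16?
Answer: -1628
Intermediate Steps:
h(E) = -26 (h(E) = -10 - 16 = -26)
h(-21) - 1*1602 = -26 - 1*1602 = -26 - 1602 = -1628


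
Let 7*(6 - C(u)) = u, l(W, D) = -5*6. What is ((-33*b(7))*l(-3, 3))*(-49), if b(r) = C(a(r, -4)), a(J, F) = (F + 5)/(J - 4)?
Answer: -288750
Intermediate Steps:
l(W, D) = -30
a(J, F) = (5 + F)/(-4 + J)
C(u) = 6 - u/7
b(r) = 6 - 1/(7*(-4 + r)) (b(r) = 6 - (5 - 4)/(7*(-4 + r)) = 6 - 1/(7*(-4 + r)))
((-33*b(7))*l(-3, 3))*(-49) = (-33*(-169 + 42*7)/(7*(-4 + 7))*(-30))*(-49) = (-33*(-169 + 294)/(7*3)*(-30))*(-49) = (-33*125/(7*3)*(-30))*(-49) = (-33*125/21*(-30))*(-49) = -1375/7*(-30)*(-49) = (41250/7)*(-49) = -288750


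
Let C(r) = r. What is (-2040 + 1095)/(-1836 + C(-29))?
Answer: 189/373 ≈ 0.50670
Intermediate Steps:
(-2040 + 1095)/(-1836 + C(-29)) = (-2040 + 1095)/(-1836 - 29) = -945/(-1865) = -945*(-1/1865) = 189/373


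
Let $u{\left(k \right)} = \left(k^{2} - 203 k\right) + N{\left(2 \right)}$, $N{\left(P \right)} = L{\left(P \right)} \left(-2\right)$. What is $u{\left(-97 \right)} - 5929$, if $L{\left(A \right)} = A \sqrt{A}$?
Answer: $23171 - 4 \sqrt{2} \approx 23165.0$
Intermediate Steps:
$L{\left(A \right)} = A^{\frac{3}{2}}$
$N{\left(P \right)} = - 2 P^{\frac{3}{2}}$ ($N{\left(P \right)} = P^{\frac{3}{2}} \left(-2\right) = - 2 P^{\frac{3}{2}}$)
$u{\left(k \right)} = k^{2} - 203 k - 4 \sqrt{2}$ ($u{\left(k \right)} = \left(k^{2} - 203 k\right) - 2 \cdot 2^{\frac{3}{2}} = \left(k^{2} - 203 k\right) - 2 \cdot 2 \sqrt{2} = \left(k^{2} - 203 k\right) - 4 \sqrt{2} = k^{2} - 203 k - 4 \sqrt{2}$)
$u{\left(-97 \right)} - 5929 = \left(\left(-97\right)^{2} - -19691 - 4 \sqrt{2}\right) - 5929 = \left(9409 + 19691 - 4 \sqrt{2}\right) - 5929 = \left(29100 - 4 \sqrt{2}\right) - 5929 = 23171 - 4 \sqrt{2}$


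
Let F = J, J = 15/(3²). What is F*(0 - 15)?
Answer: -25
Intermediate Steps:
J = 5/3 (J = 15/9 = 15*(⅑) = 5/3 ≈ 1.6667)
F = 5/3 ≈ 1.6667
F*(0 - 15) = 5*(0 - 15)/3 = (5/3)*(-15) = -25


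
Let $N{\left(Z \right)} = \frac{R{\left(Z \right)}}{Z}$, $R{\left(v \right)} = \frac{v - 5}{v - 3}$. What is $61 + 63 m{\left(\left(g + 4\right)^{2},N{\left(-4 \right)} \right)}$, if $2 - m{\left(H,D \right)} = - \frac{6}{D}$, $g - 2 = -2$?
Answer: $-989$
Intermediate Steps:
$R{\left(v \right)} = \frac{-5 + v}{-3 + v}$
$g = 0$ ($g = 2 - 2 = 0$)
$N{\left(Z \right)} = \frac{-5 + Z}{Z \left(-3 + Z\right)}$ ($N{\left(Z \right)} = \frac{\frac{1}{-3 + Z} \left(-5 + Z\right)}{Z} = \frac{-5 + Z}{Z \left(-3 + Z\right)}$)
$m{\left(H,D \right)} = 2 + \frac{6}{D}$ ($m{\left(H,D \right)} = 2 - - \frac{6}{D} = 2 + \frac{6}{D}$)
$61 + 63 m{\left(\left(g + 4\right)^{2},N{\left(-4 \right)} \right)} = 61 + 63 \left(2 + \frac{6}{\frac{1}{-4} \frac{1}{-3 - 4} \left(-5 - 4\right)}\right) = 61 + 63 \left(2 + \frac{6}{\left(- \frac{1}{4}\right) \frac{1}{-7} \left(-9\right)}\right) = 61 + 63 \left(2 + \frac{6}{\left(- \frac{1}{4}\right) \left(- \frac{1}{7}\right) \left(-9\right)}\right) = 61 + 63 \left(2 + \frac{6}{- \frac{9}{28}}\right) = 61 + 63 \left(2 + 6 \left(- \frac{28}{9}\right)\right) = 61 + 63 \left(2 - \frac{56}{3}\right) = 61 + 63 \left(- \frac{50}{3}\right) = 61 - 1050 = -989$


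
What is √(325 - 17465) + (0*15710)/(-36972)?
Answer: 2*I*√4285 ≈ 130.92*I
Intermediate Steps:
√(325 - 17465) + (0*15710)/(-36972) = √(-17140) + 0*(-1/36972) = 2*I*√4285 + 0 = 2*I*√4285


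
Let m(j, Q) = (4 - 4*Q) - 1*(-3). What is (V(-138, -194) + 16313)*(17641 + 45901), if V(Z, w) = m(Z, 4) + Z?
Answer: 1027219972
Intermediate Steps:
m(j, Q) = 7 - 4*Q (m(j, Q) = (4 - 4*Q) + 3 = 7 - 4*Q)
V(Z, w) = -9 + Z (V(Z, w) = (7 - 4*4) + Z = (7 - 16) + Z = -9 + Z)
(V(-138, -194) + 16313)*(17641 + 45901) = ((-9 - 138) + 16313)*(17641 + 45901) = (-147 + 16313)*63542 = 16166*63542 = 1027219972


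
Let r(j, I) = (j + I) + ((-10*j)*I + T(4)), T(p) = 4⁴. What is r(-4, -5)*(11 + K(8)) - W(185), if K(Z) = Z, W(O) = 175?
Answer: 718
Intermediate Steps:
T(p) = 256
r(j, I) = 256 + I + j - 10*I*j (r(j, I) = (j + I) + ((-10*j)*I + 256) = (I + j) + (-10*I*j + 256) = (I + j) + (256 - 10*I*j) = 256 + I + j - 10*I*j)
r(-4, -5)*(11 + K(8)) - W(185) = (256 - 5 - 4 - 10*(-5)*(-4))*(11 + 8) - 1*175 = (256 - 5 - 4 - 200)*19 - 175 = 47*19 - 175 = 893 - 175 = 718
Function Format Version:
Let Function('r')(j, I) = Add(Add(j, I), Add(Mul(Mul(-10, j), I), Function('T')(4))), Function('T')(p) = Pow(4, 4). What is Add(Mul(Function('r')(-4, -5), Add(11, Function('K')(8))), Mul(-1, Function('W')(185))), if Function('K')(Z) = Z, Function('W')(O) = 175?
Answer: 718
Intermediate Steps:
Function('T')(p) = 256
Function('r')(j, I) = Add(256, I, j, Mul(-10, I, j)) (Function('r')(j, I) = Add(Add(j, I), Add(Mul(Mul(-10, j), I), 256)) = Add(Add(I, j), Add(Mul(-10, I, j), 256)) = Add(Add(I, j), Add(256, Mul(-10, I, j))) = Add(256, I, j, Mul(-10, I, j)))
Add(Mul(Function('r')(-4, -5), Add(11, Function('K')(8))), Mul(-1, Function('W')(185))) = Add(Mul(Add(256, -5, -4, Mul(-10, -5, -4)), Add(11, 8)), Mul(-1, 175)) = Add(Mul(Add(256, -5, -4, -200), 19), -175) = Add(Mul(47, 19), -175) = Add(893, -175) = 718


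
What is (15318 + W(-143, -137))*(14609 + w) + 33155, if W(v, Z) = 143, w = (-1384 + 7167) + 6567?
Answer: 416846254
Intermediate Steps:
w = 12350 (w = 5783 + 6567 = 12350)
(15318 + W(-143, -137))*(14609 + w) + 33155 = (15318 + 143)*(14609 + 12350) + 33155 = 15461*26959 + 33155 = 416813099 + 33155 = 416846254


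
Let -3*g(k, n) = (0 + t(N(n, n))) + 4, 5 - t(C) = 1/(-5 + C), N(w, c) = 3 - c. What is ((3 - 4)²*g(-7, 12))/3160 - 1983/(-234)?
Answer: 4873223/575120 ≈ 8.4734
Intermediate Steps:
t(C) = 5 - 1/(-5 + C)
g(k, n) = -4/3 - (-11 - 5*n)/(3*(-2 - n)) (g(k, n) = -((0 + (-26 + 5*(3 - n))/(-5 + (3 - n))) + 4)/3 = -((0 + (-26 + (15 - 5*n))/(-2 - n)) + 4)/3 = -((0 + (-11 - 5*n)/(-2 - n)) + 4)/3 = -((-11 - 5*n)/(-2 - n) + 4)/3 = -(4 + (-11 - 5*n)/(-2 - n))/3 = -4/3 - (-11 - 5*n)/(3*(-2 - n)))
((3 - 4)²*g(-7, 12))/3160 - 1983/(-234) = ((3 - 4)²*((-19 - 9*12)/(3*(2 + 12))))/3160 - 1983/(-234) = ((-1)²*((⅓)*(-19 - 108)/14))*(1/3160) - 1983*(-1/234) = (1*((⅓)*(1/14)*(-127)))*(1/3160) + 661/78 = (1*(-127/42))*(1/3160) + 661/78 = -127/42*1/3160 + 661/78 = -127/132720 + 661/78 = 4873223/575120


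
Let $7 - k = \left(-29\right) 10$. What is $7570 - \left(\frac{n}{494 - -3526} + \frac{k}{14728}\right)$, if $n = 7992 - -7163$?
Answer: $\frac{22398463121}{2960328} \approx 7566.2$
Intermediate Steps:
$n = 15155$ ($n = 7992 + 7163 = 15155$)
$k = 297$ ($k = 7 - \left(-29\right) 10 = 7 - -290 = 7 + 290 = 297$)
$7570 - \left(\frac{n}{494 - -3526} + \frac{k}{14728}\right) = 7570 - \left(\frac{15155}{494 - -3526} + \frac{297}{14728}\right) = 7570 - \left(\frac{15155}{494 + 3526} + 297 \cdot \frac{1}{14728}\right) = 7570 - \left(\frac{15155}{4020} + \frac{297}{14728}\right) = 7570 - \left(15155 \cdot \frac{1}{4020} + \frac{297}{14728}\right) = 7570 - \left(\frac{3031}{804} + \frac{297}{14728}\right) = 7570 - \frac{11219839}{2960328} = \frac{22398463121}{2960328}$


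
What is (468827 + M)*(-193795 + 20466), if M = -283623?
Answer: -32101224116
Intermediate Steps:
(468827 + M)*(-193795 + 20466) = (468827 - 283623)*(-193795 + 20466) = 185204*(-173329) = -32101224116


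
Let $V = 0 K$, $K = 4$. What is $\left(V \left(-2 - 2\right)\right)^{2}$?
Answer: $0$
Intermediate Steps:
$V = 0$ ($V = 0 \cdot 4 = 0$)
$\left(V \left(-2 - 2\right)\right)^{2} = \left(0 \left(-2 - 2\right)\right)^{2} = \left(0 \left(-4\right)\right)^{2} = 0^{2} = 0$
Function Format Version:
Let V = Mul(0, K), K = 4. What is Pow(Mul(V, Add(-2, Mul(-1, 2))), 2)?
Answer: 0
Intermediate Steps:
V = 0 (V = Mul(0, 4) = 0)
Pow(Mul(V, Add(-2, Mul(-1, 2))), 2) = Pow(Mul(0, Add(-2, Mul(-1, 2))), 2) = Pow(Mul(0, Add(-2, -2)), 2) = Pow(Mul(0, -4), 2) = Pow(0, 2) = 0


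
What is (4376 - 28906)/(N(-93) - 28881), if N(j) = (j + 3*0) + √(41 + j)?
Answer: 177683055/209873182 + 12265*I*√13/209873182 ≈ 0.84662 + 0.00021071*I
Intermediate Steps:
N(j) = j + √(41 + j) (N(j) = (j + 0) + √(41 + j) = j + √(41 + j))
(4376 - 28906)/(N(-93) - 28881) = (4376 - 28906)/((-93 + √(41 - 93)) - 28881) = -24530/((-93 + √(-52)) - 28881) = -24530/((-93 + 2*I*√13) - 28881) = -24530/(-28974 + 2*I*√13)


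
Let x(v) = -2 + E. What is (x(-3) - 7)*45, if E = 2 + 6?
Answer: -45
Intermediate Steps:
E = 8
x(v) = 6 (x(v) = -2 + 8 = 6)
(x(-3) - 7)*45 = (6 - 7)*45 = -1*45 = -45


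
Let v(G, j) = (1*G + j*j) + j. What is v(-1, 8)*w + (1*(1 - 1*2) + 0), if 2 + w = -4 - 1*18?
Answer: -1705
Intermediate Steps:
v(G, j) = G + j + j**2 (v(G, j) = (G + j**2) + j = G + j + j**2)
w = -24 (w = -2 + (-4 - 1*18) = -2 + (-4 - 18) = -2 - 22 = -24)
v(-1, 8)*w + (1*(1 - 1*2) + 0) = (-1 + 8 + 8**2)*(-24) + (1*(1 - 1*2) + 0) = (-1 + 8 + 64)*(-24) + (1*(1 - 2) + 0) = 71*(-24) + (1*(-1) + 0) = -1704 + (-1 + 0) = -1704 - 1 = -1705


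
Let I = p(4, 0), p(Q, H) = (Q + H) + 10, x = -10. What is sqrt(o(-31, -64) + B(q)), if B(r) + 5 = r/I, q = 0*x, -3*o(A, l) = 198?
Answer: I*sqrt(71) ≈ 8.4261*I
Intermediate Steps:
p(Q, H) = 10 + H + Q (p(Q, H) = (H + Q) + 10 = 10 + H + Q)
I = 14 (I = 10 + 0 + 4 = 14)
o(A, l) = -66 (o(A, l) = -1/3*198 = -66)
q = 0 (q = 0*(-10) = 0)
B(r) = -5 + r/14
sqrt(o(-31, -64) + B(q)) = sqrt(-66 + (-5 + (1/14)*0)) = sqrt(-66 + (-5 + 0)) = sqrt(-66 - 5) = sqrt(-71) = I*sqrt(71)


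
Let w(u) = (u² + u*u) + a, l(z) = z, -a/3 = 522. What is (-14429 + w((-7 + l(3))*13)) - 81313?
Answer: -91900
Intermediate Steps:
a = -1566 (a = -3*522 = -1566)
w(u) = -1566 + 2*u² (w(u) = (u² + u*u) - 1566 = (u² + u²) - 1566 = 2*u² - 1566 = -1566 + 2*u²)
(-14429 + w((-7 + l(3))*13)) - 81313 = (-14429 + (-1566 + 2*((-7 + 3)*13)²)) - 81313 = (-14429 + (-1566 + 2*(-4*13)²)) - 81313 = (-14429 + (-1566 + 2*(-52)²)) - 81313 = (-14429 + (-1566 + 2*2704)) - 81313 = (-14429 + (-1566 + 5408)) - 81313 = (-14429 + 3842) - 81313 = -10587 - 81313 = -91900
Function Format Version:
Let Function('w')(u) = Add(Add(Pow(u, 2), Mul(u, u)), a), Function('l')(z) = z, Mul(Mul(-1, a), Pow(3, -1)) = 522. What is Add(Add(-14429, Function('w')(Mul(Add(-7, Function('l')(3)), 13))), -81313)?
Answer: -91900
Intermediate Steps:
a = -1566 (a = Mul(-3, 522) = -1566)
Function('w')(u) = Add(-1566, Mul(2, Pow(u, 2))) (Function('w')(u) = Add(Add(Pow(u, 2), Mul(u, u)), -1566) = Add(Add(Pow(u, 2), Pow(u, 2)), -1566) = Add(Mul(2, Pow(u, 2)), -1566) = Add(-1566, Mul(2, Pow(u, 2))))
Add(Add(-14429, Function('w')(Mul(Add(-7, Function('l')(3)), 13))), -81313) = Add(Add(-14429, Add(-1566, Mul(2, Pow(Mul(Add(-7, 3), 13), 2)))), -81313) = Add(Add(-14429, Add(-1566, Mul(2, Pow(Mul(-4, 13), 2)))), -81313) = Add(Add(-14429, Add(-1566, Mul(2, Pow(-52, 2)))), -81313) = Add(Add(-14429, Add(-1566, Mul(2, 2704))), -81313) = Add(Add(-14429, Add(-1566, 5408)), -81313) = Add(Add(-14429, 3842), -81313) = Add(-10587, -81313) = -91900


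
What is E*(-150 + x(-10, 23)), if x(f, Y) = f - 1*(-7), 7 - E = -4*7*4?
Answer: -18207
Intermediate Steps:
E = 119 (E = 7 - (-4*7)*4 = 7 - (-28)*4 = 7 - 1*(-112) = 7 + 112 = 119)
x(f, Y) = 7 + f (x(f, Y) = f + 7 = 7 + f)
E*(-150 + x(-10, 23)) = 119*(-150 + (7 - 10)) = 119*(-150 - 3) = 119*(-153) = -18207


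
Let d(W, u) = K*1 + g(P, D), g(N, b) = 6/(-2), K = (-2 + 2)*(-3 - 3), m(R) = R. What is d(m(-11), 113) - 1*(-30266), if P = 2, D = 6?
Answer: 30263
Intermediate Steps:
K = 0 (K = 0*(-6) = 0)
g(N, b) = -3 (g(N, b) = 6*(-1/2) = -3)
d(W, u) = -3 (d(W, u) = 0*1 - 3 = 0 - 3 = -3)
d(m(-11), 113) - 1*(-30266) = -3 - 1*(-30266) = -3 + 30266 = 30263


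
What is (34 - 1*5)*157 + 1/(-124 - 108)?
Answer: 1056295/232 ≈ 4553.0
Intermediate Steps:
(34 - 1*5)*157 + 1/(-124 - 108) = (34 - 5)*157 + 1/(-232) = 29*157 - 1/232 = 4553 - 1/232 = 1056295/232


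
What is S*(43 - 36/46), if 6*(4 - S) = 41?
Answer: -16507/138 ≈ -119.62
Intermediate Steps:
S = -17/6 (S = 4 - ⅙*41 = 4 - 41/6 = -17/6 ≈ -2.8333)
S*(43 - 36/46) = -17*(43 - 36/46)/6 = -17*(43 - 36*1/46)/6 = -17*(43 - 18/23)/6 = -17/6*971/23 = -16507/138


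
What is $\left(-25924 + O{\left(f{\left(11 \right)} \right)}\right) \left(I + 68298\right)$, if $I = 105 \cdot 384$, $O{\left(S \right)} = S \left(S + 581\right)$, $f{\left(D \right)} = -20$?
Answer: $-4034506992$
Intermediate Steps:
$O{\left(S \right)} = S \left(581 + S\right)$
$I = 40320$
$\left(-25924 + O{\left(f{\left(11 \right)} \right)}\right) \left(I + 68298\right) = \left(-25924 - 20 \left(581 - 20\right)\right) \left(40320 + 68298\right) = \left(-25924 - 11220\right) 108618 = \left(-37144\right) 108618 = -4034506992$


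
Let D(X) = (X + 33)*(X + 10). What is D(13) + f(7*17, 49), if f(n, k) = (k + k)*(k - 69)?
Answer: -902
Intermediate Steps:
D(X) = (10 + X)*(33 + X) (D(X) = (33 + X)*(10 + X) = (10 + X)*(33 + X))
f(n, k) = 2*k*(-69 + k) (f(n, k) = (2*k)*(-69 + k) = 2*k*(-69 + k))
D(13) + f(7*17, 49) = (330 + 13² + 43*13) + 2*49*(-69 + 49) = (330 + 169 + 559) + 2*49*(-20) = 1058 - 1960 = -902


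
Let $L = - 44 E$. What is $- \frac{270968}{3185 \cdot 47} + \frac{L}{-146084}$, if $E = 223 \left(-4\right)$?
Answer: $- \frac{11364829668}{5467011095} \approx -2.0788$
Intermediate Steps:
$E = -892$
$L = 39248$ ($L = \left(-44\right) \left(-892\right) = 39248$)
$- \frac{270968}{3185 \cdot 47} + \frac{L}{-146084} = - \frac{270968}{3185 \cdot 47} + \frac{39248}{-146084} = - \frac{270968}{149695} + 39248 \left(- \frac{1}{146084}\right) = \left(-270968\right) \frac{1}{149695} - \frac{9812}{36521} = - \frac{270968}{149695} - \frac{9812}{36521} = - \frac{11364829668}{5467011095}$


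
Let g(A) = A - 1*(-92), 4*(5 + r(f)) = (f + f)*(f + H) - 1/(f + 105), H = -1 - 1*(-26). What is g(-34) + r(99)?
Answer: 5051855/816 ≈ 6191.0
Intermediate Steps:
H = 25 (H = -1 + 26 = 25)
r(f) = -5 - 1/(4*(105 + f)) + f*(25 + f)/2 (r(f) = -5 + ((f + f)*(f + 25) - 1/(f + 105))/4 = -5 + ((2*f)*(25 + f) - 1/(105 + f))/4 = -5 + (2*f*(25 + f) - 1/(105 + f))/4 = -5 + (-1/(105 + f) + 2*f*(25 + f))/4 = -5 + (-1/(4*(105 + f)) + f*(25 + f)/2) = -5 - 1/(4*(105 + f)) + f*(25 + f)/2)
g(A) = 92 + A (g(A) = A + 92 = 92 + A)
g(-34) + r(99) = (92 - 34) + (-2101 + 2*99³ + 260*99² + 5230*99)/(4*(105 + 99)) = 58 + (¼)*(-2101 + 2*970299 + 260*9801 + 517770)/204 = 58 + (¼)*(1/204)*(-2101 + 1940598 + 2548260 + 517770) = 58 + (¼)*(1/204)*5004527 = 58 + 5004527/816 = 5051855/816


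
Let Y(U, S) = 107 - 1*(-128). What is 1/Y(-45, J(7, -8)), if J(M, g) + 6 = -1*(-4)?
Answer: 1/235 ≈ 0.0042553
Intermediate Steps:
J(M, g) = -2 (J(M, g) = -6 - 1*(-4) = -6 + 4 = -2)
Y(U, S) = 235 (Y(U, S) = 107 + 128 = 235)
1/Y(-45, J(7, -8)) = 1/235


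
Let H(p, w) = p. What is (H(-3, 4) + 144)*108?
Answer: 15228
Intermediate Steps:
(H(-3, 4) + 144)*108 = (-3 + 144)*108 = 141*108 = 15228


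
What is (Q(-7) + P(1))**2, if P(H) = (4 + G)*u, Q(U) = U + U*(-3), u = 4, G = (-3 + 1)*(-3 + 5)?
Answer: 196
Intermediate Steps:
G = -4 (G = -2*2 = -4)
Q(U) = -2*U (Q(U) = U - 3*U = -2*U)
P(H) = 0 (P(H) = (4 - 4)*4 = 0*4 = 0)
(Q(-7) + P(1))**2 = (-2*(-7) + 0)**2 = (14 + 0)**2 = 14**2 = 196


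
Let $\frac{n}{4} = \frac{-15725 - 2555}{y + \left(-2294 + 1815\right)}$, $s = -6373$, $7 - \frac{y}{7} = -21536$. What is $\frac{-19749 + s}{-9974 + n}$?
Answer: $\frac{981677821}{374846187} \approx 2.6189$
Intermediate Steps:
$y = 150801$ ($y = 49 - -150752 = 49 + 150752 = 150801$)
$n = - \frac{36560}{75161}$ ($n = 4 \frac{-15725 - 2555}{150801 + \left(-2294 + 1815\right)} = 4 \left(- \frac{18280}{150801 - 479}\right) = 4 \left(- \frac{18280}{150322}\right) = 4 \left(\left(-18280\right) \frac{1}{150322}\right) = 4 \left(- \frac{9140}{75161}\right) = - \frac{36560}{75161} \approx -0.48642$)
$\frac{-19749 + s}{-9974 + n} = \frac{-19749 - 6373}{-9974 - \frac{36560}{75161}} = - \frac{26122}{- \frac{749692374}{75161}} = \left(-26122\right) \left(- \frac{75161}{749692374}\right) = \frac{981677821}{374846187}$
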